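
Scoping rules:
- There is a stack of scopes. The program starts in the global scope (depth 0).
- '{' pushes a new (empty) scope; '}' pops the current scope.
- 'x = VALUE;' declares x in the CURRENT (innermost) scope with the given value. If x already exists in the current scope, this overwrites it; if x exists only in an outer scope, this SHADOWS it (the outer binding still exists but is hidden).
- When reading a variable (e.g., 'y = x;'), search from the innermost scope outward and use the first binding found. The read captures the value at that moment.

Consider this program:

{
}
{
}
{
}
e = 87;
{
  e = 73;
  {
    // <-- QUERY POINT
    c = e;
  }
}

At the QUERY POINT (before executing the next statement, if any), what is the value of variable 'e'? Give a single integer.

Step 1: enter scope (depth=1)
Step 2: exit scope (depth=0)
Step 3: enter scope (depth=1)
Step 4: exit scope (depth=0)
Step 5: enter scope (depth=1)
Step 6: exit scope (depth=0)
Step 7: declare e=87 at depth 0
Step 8: enter scope (depth=1)
Step 9: declare e=73 at depth 1
Step 10: enter scope (depth=2)
Visible at query point: e=73

Answer: 73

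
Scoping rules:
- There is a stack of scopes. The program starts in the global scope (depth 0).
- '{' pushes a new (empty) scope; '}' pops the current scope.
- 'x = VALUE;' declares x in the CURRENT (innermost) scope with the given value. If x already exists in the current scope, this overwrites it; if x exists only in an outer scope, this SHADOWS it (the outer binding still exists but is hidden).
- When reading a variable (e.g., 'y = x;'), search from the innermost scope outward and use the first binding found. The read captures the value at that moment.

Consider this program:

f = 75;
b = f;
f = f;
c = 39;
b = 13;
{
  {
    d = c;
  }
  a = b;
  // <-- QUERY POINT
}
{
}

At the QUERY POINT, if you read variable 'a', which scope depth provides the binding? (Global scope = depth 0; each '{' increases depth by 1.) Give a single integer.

Answer: 1

Derivation:
Step 1: declare f=75 at depth 0
Step 2: declare b=(read f)=75 at depth 0
Step 3: declare f=(read f)=75 at depth 0
Step 4: declare c=39 at depth 0
Step 5: declare b=13 at depth 0
Step 6: enter scope (depth=1)
Step 7: enter scope (depth=2)
Step 8: declare d=(read c)=39 at depth 2
Step 9: exit scope (depth=1)
Step 10: declare a=(read b)=13 at depth 1
Visible at query point: a=13 b=13 c=39 f=75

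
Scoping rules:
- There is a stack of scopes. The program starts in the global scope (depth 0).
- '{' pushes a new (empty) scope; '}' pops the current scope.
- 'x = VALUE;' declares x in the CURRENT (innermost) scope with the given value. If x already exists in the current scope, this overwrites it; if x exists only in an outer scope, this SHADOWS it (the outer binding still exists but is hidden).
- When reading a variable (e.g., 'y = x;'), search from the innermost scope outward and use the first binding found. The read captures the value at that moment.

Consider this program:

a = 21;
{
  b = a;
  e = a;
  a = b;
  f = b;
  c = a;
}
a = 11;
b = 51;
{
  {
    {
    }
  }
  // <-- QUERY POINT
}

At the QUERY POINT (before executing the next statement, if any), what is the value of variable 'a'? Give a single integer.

Step 1: declare a=21 at depth 0
Step 2: enter scope (depth=1)
Step 3: declare b=(read a)=21 at depth 1
Step 4: declare e=(read a)=21 at depth 1
Step 5: declare a=(read b)=21 at depth 1
Step 6: declare f=(read b)=21 at depth 1
Step 7: declare c=(read a)=21 at depth 1
Step 8: exit scope (depth=0)
Step 9: declare a=11 at depth 0
Step 10: declare b=51 at depth 0
Step 11: enter scope (depth=1)
Step 12: enter scope (depth=2)
Step 13: enter scope (depth=3)
Step 14: exit scope (depth=2)
Step 15: exit scope (depth=1)
Visible at query point: a=11 b=51

Answer: 11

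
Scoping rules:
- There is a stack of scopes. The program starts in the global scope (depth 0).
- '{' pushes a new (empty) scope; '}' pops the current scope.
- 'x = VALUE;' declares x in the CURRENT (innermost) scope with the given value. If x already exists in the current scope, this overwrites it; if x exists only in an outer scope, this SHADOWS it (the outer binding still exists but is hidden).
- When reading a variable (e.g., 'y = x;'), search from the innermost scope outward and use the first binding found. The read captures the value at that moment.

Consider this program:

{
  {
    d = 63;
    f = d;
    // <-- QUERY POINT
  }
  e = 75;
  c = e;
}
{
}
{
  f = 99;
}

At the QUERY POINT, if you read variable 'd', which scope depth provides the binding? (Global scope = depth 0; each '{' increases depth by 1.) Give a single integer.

Step 1: enter scope (depth=1)
Step 2: enter scope (depth=2)
Step 3: declare d=63 at depth 2
Step 4: declare f=(read d)=63 at depth 2
Visible at query point: d=63 f=63

Answer: 2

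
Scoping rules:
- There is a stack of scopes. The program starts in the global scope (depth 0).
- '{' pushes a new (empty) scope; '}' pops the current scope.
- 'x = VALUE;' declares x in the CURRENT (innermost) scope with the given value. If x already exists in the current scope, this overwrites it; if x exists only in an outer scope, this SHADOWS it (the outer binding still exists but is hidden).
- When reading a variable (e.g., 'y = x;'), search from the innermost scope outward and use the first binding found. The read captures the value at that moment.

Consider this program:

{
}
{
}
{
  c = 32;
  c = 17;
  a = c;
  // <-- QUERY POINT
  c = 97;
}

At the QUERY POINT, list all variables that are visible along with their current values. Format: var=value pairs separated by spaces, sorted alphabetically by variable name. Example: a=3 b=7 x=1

Answer: a=17 c=17

Derivation:
Step 1: enter scope (depth=1)
Step 2: exit scope (depth=0)
Step 3: enter scope (depth=1)
Step 4: exit scope (depth=0)
Step 5: enter scope (depth=1)
Step 6: declare c=32 at depth 1
Step 7: declare c=17 at depth 1
Step 8: declare a=(read c)=17 at depth 1
Visible at query point: a=17 c=17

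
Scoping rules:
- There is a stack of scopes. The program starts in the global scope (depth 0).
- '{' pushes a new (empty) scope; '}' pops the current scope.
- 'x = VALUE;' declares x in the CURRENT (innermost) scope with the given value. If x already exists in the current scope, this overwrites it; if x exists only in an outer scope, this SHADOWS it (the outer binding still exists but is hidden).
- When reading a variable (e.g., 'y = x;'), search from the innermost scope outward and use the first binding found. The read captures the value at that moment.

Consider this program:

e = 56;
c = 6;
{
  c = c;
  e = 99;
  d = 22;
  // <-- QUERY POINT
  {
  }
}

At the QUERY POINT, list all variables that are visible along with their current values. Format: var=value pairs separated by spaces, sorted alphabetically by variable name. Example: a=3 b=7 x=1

Answer: c=6 d=22 e=99

Derivation:
Step 1: declare e=56 at depth 0
Step 2: declare c=6 at depth 0
Step 3: enter scope (depth=1)
Step 4: declare c=(read c)=6 at depth 1
Step 5: declare e=99 at depth 1
Step 6: declare d=22 at depth 1
Visible at query point: c=6 d=22 e=99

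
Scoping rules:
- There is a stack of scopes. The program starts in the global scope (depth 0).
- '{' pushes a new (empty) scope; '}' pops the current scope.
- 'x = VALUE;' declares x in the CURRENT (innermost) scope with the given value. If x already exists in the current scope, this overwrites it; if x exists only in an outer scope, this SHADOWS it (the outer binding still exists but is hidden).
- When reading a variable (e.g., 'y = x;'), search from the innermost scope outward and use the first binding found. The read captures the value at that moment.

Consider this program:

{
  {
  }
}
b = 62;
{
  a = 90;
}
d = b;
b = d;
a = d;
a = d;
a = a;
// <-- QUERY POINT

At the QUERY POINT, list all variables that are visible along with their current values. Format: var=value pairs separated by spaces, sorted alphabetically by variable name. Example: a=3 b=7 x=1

Answer: a=62 b=62 d=62

Derivation:
Step 1: enter scope (depth=1)
Step 2: enter scope (depth=2)
Step 3: exit scope (depth=1)
Step 4: exit scope (depth=0)
Step 5: declare b=62 at depth 0
Step 6: enter scope (depth=1)
Step 7: declare a=90 at depth 1
Step 8: exit scope (depth=0)
Step 9: declare d=(read b)=62 at depth 0
Step 10: declare b=(read d)=62 at depth 0
Step 11: declare a=(read d)=62 at depth 0
Step 12: declare a=(read d)=62 at depth 0
Step 13: declare a=(read a)=62 at depth 0
Visible at query point: a=62 b=62 d=62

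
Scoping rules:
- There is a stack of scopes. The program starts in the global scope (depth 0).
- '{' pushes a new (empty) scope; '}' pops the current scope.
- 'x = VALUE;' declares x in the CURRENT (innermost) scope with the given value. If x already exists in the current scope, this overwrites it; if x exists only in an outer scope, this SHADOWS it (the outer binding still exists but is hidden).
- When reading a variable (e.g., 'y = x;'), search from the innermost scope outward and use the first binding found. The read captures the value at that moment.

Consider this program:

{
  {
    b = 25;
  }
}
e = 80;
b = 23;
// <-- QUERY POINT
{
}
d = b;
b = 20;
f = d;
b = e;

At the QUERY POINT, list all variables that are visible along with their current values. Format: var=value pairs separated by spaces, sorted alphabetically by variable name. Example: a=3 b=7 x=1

Step 1: enter scope (depth=1)
Step 2: enter scope (depth=2)
Step 3: declare b=25 at depth 2
Step 4: exit scope (depth=1)
Step 5: exit scope (depth=0)
Step 6: declare e=80 at depth 0
Step 7: declare b=23 at depth 0
Visible at query point: b=23 e=80

Answer: b=23 e=80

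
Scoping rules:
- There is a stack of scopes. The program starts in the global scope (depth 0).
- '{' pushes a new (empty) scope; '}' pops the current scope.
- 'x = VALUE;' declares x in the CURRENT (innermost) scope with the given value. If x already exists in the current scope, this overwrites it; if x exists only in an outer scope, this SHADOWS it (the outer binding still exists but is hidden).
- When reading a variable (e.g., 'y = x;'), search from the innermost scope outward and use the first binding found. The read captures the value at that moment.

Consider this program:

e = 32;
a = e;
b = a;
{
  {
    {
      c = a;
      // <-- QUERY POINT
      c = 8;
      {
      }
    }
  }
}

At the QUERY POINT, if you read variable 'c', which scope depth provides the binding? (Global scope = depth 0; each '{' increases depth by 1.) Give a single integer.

Step 1: declare e=32 at depth 0
Step 2: declare a=(read e)=32 at depth 0
Step 3: declare b=(read a)=32 at depth 0
Step 4: enter scope (depth=1)
Step 5: enter scope (depth=2)
Step 6: enter scope (depth=3)
Step 7: declare c=(read a)=32 at depth 3
Visible at query point: a=32 b=32 c=32 e=32

Answer: 3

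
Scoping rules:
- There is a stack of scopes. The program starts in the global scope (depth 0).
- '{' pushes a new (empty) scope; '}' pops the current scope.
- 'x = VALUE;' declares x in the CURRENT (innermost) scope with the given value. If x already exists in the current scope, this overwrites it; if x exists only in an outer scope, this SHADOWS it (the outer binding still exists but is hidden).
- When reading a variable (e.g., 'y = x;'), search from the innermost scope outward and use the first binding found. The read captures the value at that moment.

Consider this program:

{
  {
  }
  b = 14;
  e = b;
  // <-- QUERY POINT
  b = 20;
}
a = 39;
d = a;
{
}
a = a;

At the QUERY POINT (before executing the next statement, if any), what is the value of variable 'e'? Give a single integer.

Step 1: enter scope (depth=1)
Step 2: enter scope (depth=2)
Step 3: exit scope (depth=1)
Step 4: declare b=14 at depth 1
Step 5: declare e=(read b)=14 at depth 1
Visible at query point: b=14 e=14

Answer: 14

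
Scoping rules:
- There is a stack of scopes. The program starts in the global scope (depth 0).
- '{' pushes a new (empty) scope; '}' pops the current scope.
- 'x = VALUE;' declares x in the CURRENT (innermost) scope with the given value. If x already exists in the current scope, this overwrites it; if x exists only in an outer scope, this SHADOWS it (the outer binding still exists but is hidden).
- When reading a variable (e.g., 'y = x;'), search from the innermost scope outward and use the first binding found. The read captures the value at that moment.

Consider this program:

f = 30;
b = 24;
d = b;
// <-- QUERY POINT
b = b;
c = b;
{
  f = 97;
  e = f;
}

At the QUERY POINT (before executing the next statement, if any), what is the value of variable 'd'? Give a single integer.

Answer: 24

Derivation:
Step 1: declare f=30 at depth 0
Step 2: declare b=24 at depth 0
Step 3: declare d=(read b)=24 at depth 0
Visible at query point: b=24 d=24 f=30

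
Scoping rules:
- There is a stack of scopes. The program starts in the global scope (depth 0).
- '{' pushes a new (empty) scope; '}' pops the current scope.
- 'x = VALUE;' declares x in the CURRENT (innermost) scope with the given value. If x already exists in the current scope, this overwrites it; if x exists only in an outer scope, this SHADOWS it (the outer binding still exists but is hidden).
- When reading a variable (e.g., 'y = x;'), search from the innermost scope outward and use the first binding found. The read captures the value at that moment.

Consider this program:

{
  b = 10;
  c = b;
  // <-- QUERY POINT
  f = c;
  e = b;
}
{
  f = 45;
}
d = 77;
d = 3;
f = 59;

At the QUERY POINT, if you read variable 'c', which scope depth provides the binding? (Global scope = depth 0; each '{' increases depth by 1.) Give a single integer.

Step 1: enter scope (depth=1)
Step 2: declare b=10 at depth 1
Step 3: declare c=(read b)=10 at depth 1
Visible at query point: b=10 c=10

Answer: 1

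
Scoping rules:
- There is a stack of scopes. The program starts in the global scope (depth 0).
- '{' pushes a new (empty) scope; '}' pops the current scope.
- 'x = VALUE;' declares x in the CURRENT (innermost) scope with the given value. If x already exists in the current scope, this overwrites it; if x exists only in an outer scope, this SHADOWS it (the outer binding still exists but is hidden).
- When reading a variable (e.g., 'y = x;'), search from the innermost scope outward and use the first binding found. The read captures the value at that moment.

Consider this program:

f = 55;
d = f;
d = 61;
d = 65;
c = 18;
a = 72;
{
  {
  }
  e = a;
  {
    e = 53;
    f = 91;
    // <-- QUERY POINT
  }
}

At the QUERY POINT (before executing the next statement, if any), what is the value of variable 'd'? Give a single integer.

Answer: 65

Derivation:
Step 1: declare f=55 at depth 0
Step 2: declare d=(read f)=55 at depth 0
Step 3: declare d=61 at depth 0
Step 4: declare d=65 at depth 0
Step 5: declare c=18 at depth 0
Step 6: declare a=72 at depth 0
Step 7: enter scope (depth=1)
Step 8: enter scope (depth=2)
Step 9: exit scope (depth=1)
Step 10: declare e=(read a)=72 at depth 1
Step 11: enter scope (depth=2)
Step 12: declare e=53 at depth 2
Step 13: declare f=91 at depth 2
Visible at query point: a=72 c=18 d=65 e=53 f=91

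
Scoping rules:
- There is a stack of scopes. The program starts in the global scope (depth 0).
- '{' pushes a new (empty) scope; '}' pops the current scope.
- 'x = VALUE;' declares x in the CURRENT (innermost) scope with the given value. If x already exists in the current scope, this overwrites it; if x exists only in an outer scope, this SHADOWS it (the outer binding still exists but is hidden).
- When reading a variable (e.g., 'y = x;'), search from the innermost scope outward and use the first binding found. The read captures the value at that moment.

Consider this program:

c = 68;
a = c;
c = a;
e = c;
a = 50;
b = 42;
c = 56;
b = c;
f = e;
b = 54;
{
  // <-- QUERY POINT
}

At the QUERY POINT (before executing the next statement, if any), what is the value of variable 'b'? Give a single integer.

Step 1: declare c=68 at depth 0
Step 2: declare a=(read c)=68 at depth 0
Step 3: declare c=(read a)=68 at depth 0
Step 4: declare e=(read c)=68 at depth 0
Step 5: declare a=50 at depth 0
Step 6: declare b=42 at depth 0
Step 7: declare c=56 at depth 0
Step 8: declare b=(read c)=56 at depth 0
Step 9: declare f=(read e)=68 at depth 0
Step 10: declare b=54 at depth 0
Step 11: enter scope (depth=1)
Visible at query point: a=50 b=54 c=56 e=68 f=68

Answer: 54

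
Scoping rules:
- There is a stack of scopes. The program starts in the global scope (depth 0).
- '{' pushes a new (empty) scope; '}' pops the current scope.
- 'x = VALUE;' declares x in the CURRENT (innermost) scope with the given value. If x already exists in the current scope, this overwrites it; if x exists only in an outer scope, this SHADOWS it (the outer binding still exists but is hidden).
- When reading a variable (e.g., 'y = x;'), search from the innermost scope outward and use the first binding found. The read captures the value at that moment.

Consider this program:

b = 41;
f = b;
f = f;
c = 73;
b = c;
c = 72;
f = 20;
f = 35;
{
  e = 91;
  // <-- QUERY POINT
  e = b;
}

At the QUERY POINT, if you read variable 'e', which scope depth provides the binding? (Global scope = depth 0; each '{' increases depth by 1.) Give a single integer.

Step 1: declare b=41 at depth 0
Step 2: declare f=(read b)=41 at depth 0
Step 3: declare f=(read f)=41 at depth 0
Step 4: declare c=73 at depth 0
Step 5: declare b=(read c)=73 at depth 0
Step 6: declare c=72 at depth 0
Step 7: declare f=20 at depth 0
Step 8: declare f=35 at depth 0
Step 9: enter scope (depth=1)
Step 10: declare e=91 at depth 1
Visible at query point: b=73 c=72 e=91 f=35

Answer: 1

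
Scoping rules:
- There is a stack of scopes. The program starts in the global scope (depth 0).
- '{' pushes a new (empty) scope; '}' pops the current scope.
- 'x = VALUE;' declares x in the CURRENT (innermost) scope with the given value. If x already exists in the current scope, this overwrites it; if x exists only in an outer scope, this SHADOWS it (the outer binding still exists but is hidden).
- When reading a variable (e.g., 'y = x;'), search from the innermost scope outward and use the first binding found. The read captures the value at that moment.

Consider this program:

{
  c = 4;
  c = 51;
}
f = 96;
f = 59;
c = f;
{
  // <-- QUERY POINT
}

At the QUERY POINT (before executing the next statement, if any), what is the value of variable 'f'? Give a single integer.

Step 1: enter scope (depth=1)
Step 2: declare c=4 at depth 1
Step 3: declare c=51 at depth 1
Step 4: exit scope (depth=0)
Step 5: declare f=96 at depth 0
Step 6: declare f=59 at depth 0
Step 7: declare c=(read f)=59 at depth 0
Step 8: enter scope (depth=1)
Visible at query point: c=59 f=59

Answer: 59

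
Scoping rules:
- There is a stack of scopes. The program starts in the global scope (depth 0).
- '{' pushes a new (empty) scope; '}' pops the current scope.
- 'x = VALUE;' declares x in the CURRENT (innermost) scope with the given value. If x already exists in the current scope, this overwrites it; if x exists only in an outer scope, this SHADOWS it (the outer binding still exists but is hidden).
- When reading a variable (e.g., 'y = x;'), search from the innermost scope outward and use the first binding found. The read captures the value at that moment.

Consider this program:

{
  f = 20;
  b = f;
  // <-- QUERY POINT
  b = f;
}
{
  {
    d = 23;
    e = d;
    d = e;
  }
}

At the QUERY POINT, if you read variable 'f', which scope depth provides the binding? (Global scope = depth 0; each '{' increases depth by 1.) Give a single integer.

Step 1: enter scope (depth=1)
Step 2: declare f=20 at depth 1
Step 3: declare b=(read f)=20 at depth 1
Visible at query point: b=20 f=20

Answer: 1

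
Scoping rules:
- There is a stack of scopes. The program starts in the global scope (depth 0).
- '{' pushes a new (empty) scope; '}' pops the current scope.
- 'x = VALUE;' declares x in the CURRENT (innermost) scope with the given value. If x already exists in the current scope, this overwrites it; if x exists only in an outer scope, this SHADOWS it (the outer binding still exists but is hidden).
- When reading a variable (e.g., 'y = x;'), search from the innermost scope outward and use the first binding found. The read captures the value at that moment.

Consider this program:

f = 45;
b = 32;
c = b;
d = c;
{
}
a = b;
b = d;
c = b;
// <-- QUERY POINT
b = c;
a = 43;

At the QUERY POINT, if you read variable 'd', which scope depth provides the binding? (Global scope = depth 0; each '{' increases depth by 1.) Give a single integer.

Answer: 0

Derivation:
Step 1: declare f=45 at depth 0
Step 2: declare b=32 at depth 0
Step 3: declare c=(read b)=32 at depth 0
Step 4: declare d=(read c)=32 at depth 0
Step 5: enter scope (depth=1)
Step 6: exit scope (depth=0)
Step 7: declare a=(read b)=32 at depth 0
Step 8: declare b=(read d)=32 at depth 0
Step 9: declare c=(read b)=32 at depth 0
Visible at query point: a=32 b=32 c=32 d=32 f=45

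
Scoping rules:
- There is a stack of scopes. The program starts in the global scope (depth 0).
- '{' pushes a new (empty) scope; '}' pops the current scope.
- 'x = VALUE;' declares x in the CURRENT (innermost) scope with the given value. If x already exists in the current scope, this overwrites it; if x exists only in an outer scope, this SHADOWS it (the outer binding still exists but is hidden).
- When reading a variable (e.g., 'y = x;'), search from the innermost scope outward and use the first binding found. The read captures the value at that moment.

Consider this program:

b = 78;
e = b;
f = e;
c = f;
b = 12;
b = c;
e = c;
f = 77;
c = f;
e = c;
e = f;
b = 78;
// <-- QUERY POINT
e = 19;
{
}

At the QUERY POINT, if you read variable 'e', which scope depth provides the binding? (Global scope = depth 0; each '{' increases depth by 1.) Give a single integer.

Step 1: declare b=78 at depth 0
Step 2: declare e=(read b)=78 at depth 0
Step 3: declare f=(read e)=78 at depth 0
Step 4: declare c=(read f)=78 at depth 0
Step 5: declare b=12 at depth 0
Step 6: declare b=(read c)=78 at depth 0
Step 7: declare e=(read c)=78 at depth 0
Step 8: declare f=77 at depth 0
Step 9: declare c=(read f)=77 at depth 0
Step 10: declare e=(read c)=77 at depth 0
Step 11: declare e=(read f)=77 at depth 0
Step 12: declare b=78 at depth 0
Visible at query point: b=78 c=77 e=77 f=77

Answer: 0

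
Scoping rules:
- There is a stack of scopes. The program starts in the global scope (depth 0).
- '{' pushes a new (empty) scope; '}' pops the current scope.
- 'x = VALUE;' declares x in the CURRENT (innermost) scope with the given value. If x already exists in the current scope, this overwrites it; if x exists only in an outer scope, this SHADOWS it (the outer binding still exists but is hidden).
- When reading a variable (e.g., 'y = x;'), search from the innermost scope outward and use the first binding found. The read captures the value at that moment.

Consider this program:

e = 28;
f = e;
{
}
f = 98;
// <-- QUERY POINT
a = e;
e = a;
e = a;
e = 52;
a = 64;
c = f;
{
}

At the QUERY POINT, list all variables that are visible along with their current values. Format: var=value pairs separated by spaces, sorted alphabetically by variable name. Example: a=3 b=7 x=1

Answer: e=28 f=98

Derivation:
Step 1: declare e=28 at depth 0
Step 2: declare f=(read e)=28 at depth 0
Step 3: enter scope (depth=1)
Step 4: exit scope (depth=0)
Step 5: declare f=98 at depth 0
Visible at query point: e=28 f=98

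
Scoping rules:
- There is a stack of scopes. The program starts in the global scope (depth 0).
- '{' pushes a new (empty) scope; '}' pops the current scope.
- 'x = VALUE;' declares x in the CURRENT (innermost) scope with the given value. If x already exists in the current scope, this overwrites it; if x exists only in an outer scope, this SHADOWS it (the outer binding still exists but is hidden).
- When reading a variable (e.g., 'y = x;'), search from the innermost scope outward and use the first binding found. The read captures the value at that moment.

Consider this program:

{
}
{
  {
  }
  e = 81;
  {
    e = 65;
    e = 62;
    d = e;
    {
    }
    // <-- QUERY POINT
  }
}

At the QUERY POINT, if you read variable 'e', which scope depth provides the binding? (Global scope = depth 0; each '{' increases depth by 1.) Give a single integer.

Answer: 2

Derivation:
Step 1: enter scope (depth=1)
Step 2: exit scope (depth=0)
Step 3: enter scope (depth=1)
Step 4: enter scope (depth=2)
Step 5: exit scope (depth=1)
Step 6: declare e=81 at depth 1
Step 7: enter scope (depth=2)
Step 8: declare e=65 at depth 2
Step 9: declare e=62 at depth 2
Step 10: declare d=(read e)=62 at depth 2
Step 11: enter scope (depth=3)
Step 12: exit scope (depth=2)
Visible at query point: d=62 e=62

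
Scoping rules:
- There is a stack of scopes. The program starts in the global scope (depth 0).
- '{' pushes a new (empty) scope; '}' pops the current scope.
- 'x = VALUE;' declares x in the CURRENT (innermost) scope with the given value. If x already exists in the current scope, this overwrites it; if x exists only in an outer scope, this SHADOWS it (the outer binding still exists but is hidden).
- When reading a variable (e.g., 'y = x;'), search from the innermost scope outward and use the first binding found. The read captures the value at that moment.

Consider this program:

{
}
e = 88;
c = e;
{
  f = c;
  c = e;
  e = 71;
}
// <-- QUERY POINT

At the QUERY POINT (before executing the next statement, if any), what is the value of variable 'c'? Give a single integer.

Step 1: enter scope (depth=1)
Step 2: exit scope (depth=0)
Step 3: declare e=88 at depth 0
Step 4: declare c=(read e)=88 at depth 0
Step 5: enter scope (depth=1)
Step 6: declare f=(read c)=88 at depth 1
Step 7: declare c=(read e)=88 at depth 1
Step 8: declare e=71 at depth 1
Step 9: exit scope (depth=0)
Visible at query point: c=88 e=88

Answer: 88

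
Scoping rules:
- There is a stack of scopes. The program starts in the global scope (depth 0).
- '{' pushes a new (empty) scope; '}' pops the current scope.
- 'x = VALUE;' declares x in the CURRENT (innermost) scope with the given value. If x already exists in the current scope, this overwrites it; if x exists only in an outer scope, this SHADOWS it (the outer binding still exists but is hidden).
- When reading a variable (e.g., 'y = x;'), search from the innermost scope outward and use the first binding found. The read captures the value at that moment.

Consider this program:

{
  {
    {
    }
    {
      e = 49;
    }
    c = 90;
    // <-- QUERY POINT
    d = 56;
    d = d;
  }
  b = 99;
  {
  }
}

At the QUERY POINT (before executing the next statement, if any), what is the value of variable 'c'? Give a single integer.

Answer: 90

Derivation:
Step 1: enter scope (depth=1)
Step 2: enter scope (depth=2)
Step 3: enter scope (depth=3)
Step 4: exit scope (depth=2)
Step 5: enter scope (depth=3)
Step 6: declare e=49 at depth 3
Step 7: exit scope (depth=2)
Step 8: declare c=90 at depth 2
Visible at query point: c=90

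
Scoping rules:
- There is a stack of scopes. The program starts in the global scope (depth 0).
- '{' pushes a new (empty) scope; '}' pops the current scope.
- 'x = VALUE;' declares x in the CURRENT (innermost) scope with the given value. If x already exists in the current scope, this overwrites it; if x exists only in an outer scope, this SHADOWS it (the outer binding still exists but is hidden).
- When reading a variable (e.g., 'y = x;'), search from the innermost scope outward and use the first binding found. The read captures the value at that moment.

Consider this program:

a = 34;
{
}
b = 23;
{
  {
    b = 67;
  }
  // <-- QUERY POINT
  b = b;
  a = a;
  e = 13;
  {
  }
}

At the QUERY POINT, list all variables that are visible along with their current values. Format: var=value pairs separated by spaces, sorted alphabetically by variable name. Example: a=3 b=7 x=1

Answer: a=34 b=23

Derivation:
Step 1: declare a=34 at depth 0
Step 2: enter scope (depth=1)
Step 3: exit scope (depth=0)
Step 4: declare b=23 at depth 0
Step 5: enter scope (depth=1)
Step 6: enter scope (depth=2)
Step 7: declare b=67 at depth 2
Step 8: exit scope (depth=1)
Visible at query point: a=34 b=23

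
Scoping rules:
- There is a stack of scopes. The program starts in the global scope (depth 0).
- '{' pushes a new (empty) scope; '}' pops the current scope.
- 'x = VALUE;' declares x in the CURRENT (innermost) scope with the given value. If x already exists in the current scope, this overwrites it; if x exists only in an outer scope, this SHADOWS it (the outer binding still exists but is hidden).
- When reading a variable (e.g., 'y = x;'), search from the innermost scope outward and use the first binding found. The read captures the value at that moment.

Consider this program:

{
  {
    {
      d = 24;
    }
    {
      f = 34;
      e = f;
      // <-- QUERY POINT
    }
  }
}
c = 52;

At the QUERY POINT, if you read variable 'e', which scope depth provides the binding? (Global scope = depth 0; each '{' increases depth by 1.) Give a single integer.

Answer: 3

Derivation:
Step 1: enter scope (depth=1)
Step 2: enter scope (depth=2)
Step 3: enter scope (depth=3)
Step 4: declare d=24 at depth 3
Step 5: exit scope (depth=2)
Step 6: enter scope (depth=3)
Step 7: declare f=34 at depth 3
Step 8: declare e=(read f)=34 at depth 3
Visible at query point: e=34 f=34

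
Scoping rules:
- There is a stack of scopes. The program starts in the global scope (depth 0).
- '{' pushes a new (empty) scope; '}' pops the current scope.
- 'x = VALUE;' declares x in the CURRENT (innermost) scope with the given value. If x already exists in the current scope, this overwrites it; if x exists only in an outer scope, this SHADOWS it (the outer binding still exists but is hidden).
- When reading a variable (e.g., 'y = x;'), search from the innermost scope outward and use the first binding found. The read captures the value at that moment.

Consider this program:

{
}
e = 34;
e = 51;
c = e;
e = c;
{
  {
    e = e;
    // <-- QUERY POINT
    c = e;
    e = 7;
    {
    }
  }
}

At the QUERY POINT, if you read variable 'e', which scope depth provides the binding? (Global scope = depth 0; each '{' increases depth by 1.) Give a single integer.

Answer: 2

Derivation:
Step 1: enter scope (depth=1)
Step 2: exit scope (depth=0)
Step 3: declare e=34 at depth 0
Step 4: declare e=51 at depth 0
Step 5: declare c=(read e)=51 at depth 0
Step 6: declare e=(read c)=51 at depth 0
Step 7: enter scope (depth=1)
Step 8: enter scope (depth=2)
Step 9: declare e=(read e)=51 at depth 2
Visible at query point: c=51 e=51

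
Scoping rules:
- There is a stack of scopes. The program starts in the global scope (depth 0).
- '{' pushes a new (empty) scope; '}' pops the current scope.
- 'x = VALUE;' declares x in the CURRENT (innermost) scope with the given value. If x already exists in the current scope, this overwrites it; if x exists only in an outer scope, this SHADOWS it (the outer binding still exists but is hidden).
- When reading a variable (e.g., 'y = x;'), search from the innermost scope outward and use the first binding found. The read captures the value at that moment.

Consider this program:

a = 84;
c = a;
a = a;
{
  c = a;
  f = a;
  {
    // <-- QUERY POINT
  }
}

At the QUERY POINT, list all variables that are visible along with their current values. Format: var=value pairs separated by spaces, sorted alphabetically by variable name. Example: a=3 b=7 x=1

Step 1: declare a=84 at depth 0
Step 2: declare c=(read a)=84 at depth 0
Step 3: declare a=(read a)=84 at depth 0
Step 4: enter scope (depth=1)
Step 5: declare c=(read a)=84 at depth 1
Step 6: declare f=(read a)=84 at depth 1
Step 7: enter scope (depth=2)
Visible at query point: a=84 c=84 f=84

Answer: a=84 c=84 f=84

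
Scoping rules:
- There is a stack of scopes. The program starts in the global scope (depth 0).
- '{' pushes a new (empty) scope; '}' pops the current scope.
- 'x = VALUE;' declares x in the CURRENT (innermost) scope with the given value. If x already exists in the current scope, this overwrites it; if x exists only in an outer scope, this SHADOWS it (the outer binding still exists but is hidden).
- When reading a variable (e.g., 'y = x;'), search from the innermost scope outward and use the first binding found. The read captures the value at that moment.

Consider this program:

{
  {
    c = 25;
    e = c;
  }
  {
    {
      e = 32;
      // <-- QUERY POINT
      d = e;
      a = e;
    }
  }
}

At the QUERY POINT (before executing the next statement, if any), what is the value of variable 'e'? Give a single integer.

Step 1: enter scope (depth=1)
Step 2: enter scope (depth=2)
Step 3: declare c=25 at depth 2
Step 4: declare e=(read c)=25 at depth 2
Step 5: exit scope (depth=1)
Step 6: enter scope (depth=2)
Step 7: enter scope (depth=3)
Step 8: declare e=32 at depth 3
Visible at query point: e=32

Answer: 32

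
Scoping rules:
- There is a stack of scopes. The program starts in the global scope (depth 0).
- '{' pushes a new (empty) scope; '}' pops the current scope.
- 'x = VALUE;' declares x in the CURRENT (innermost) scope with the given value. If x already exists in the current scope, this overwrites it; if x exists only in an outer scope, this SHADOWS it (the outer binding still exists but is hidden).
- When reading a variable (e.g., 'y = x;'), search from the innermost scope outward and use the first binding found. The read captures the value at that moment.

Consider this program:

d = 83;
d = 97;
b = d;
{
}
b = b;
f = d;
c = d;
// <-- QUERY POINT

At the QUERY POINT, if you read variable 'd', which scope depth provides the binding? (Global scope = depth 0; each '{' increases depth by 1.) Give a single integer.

Answer: 0

Derivation:
Step 1: declare d=83 at depth 0
Step 2: declare d=97 at depth 0
Step 3: declare b=(read d)=97 at depth 0
Step 4: enter scope (depth=1)
Step 5: exit scope (depth=0)
Step 6: declare b=(read b)=97 at depth 0
Step 7: declare f=(read d)=97 at depth 0
Step 8: declare c=(read d)=97 at depth 0
Visible at query point: b=97 c=97 d=97 f=97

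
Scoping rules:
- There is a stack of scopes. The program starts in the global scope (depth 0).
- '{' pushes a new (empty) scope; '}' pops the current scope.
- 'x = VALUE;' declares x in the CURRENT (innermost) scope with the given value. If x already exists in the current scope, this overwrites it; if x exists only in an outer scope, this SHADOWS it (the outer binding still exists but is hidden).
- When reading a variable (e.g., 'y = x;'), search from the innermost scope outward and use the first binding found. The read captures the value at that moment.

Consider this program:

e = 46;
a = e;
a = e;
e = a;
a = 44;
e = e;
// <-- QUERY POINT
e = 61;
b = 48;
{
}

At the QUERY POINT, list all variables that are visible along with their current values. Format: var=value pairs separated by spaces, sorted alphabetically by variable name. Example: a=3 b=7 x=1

Step 1: declare e=46 at depth 0
Step 2: declare a=(read e)=46 at depth 0
Step 3: declare a=(read e)=46 at depth 0
Step 4: declare e=(read a)=46 at depth 0
Step 5: declare a=44 at depth 0
Step 6: declare e=(read e)=46 at depth 0
Visible at query point: a=44 e=46

Answer: a=44 e=46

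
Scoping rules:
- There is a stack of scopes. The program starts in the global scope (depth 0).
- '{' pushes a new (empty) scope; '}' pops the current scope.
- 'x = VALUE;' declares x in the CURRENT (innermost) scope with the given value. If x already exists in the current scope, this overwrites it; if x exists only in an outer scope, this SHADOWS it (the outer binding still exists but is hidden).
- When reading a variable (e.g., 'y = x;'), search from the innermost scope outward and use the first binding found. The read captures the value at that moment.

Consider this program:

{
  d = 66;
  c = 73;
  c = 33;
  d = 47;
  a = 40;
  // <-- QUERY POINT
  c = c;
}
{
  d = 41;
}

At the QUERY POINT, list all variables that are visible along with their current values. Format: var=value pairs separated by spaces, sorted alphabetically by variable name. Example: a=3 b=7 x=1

Step 1: enter scope (depth=1)
Step 2: declare d=66 at depth 1
Step 3: declare c=73 at depth 1
Step 4: declare c=33 at depth 1
Step 5: declare d=47 at depth 1
Step 6: declare a=40 at depth 1
Visible at query point: a=40 c=33 d=47

Answer: a=40 c=33 d=47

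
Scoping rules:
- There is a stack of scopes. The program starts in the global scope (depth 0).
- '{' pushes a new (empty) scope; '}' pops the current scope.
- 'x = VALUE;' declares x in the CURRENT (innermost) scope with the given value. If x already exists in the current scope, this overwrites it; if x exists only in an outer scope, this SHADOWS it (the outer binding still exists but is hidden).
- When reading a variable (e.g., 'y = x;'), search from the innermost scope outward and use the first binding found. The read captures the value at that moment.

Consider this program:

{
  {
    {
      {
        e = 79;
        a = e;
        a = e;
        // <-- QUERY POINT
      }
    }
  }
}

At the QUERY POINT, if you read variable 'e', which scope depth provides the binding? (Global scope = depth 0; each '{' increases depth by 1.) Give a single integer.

Step 1: enter scope (depth=1)
Step 2: enter scope (depth=2)
Step 3: enter scope (depth=3)
Step 4: enter scope (depth=4)
Step 5: declare e=79 at depth 4
Step 6: declare a=(read e)=79 at depth 4
Step 7: declare a=(read e)=79 at depth 4
Visible at query point: a=79 e=79

Answer: 4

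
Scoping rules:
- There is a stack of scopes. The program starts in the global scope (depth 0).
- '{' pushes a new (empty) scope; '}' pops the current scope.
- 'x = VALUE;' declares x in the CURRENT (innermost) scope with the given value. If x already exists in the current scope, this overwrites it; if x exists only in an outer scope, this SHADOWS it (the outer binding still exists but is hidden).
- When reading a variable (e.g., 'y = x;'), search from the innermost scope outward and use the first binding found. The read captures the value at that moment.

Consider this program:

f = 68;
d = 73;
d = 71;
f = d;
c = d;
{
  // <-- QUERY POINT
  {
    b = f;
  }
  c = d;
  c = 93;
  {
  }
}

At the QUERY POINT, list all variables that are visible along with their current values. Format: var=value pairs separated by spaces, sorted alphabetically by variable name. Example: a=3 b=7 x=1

Step 1: declare f=68 at depth 0
Step 2: declare d=73 at depth 0
Step 3: declare d=71 at depth 0
Step 4: declare f=(read d)=71 at depth 0
Step 5: declare c=(read d)=71 at depth 0
Step 6: enter scope (depth=1)
Visible at query point: c=71 d=71 f=71

Answer: c=71 d=71 f=71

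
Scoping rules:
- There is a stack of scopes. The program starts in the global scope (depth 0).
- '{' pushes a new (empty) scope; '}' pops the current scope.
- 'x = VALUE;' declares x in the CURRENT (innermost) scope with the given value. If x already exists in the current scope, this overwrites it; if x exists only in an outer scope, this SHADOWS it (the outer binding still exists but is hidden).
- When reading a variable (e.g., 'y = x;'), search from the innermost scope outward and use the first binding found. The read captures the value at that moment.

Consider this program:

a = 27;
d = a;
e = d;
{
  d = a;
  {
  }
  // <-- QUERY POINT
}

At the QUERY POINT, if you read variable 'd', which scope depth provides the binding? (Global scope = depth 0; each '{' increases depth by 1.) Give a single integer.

Step 1: declare a=27 at depth 0
Step 2: declare d=(read a)=27 at depth 0
Step 3: declare e=(read d)=27 at depth 0
Step 4: enter scope (depth=1)
Step 5: declare d=(read a)=27 at depth 1
Step 6: enter scope (depth=2)
Step 7: exit scope (depth=1)
Visible at query point: a=27 d=27 e=27

Answer: 1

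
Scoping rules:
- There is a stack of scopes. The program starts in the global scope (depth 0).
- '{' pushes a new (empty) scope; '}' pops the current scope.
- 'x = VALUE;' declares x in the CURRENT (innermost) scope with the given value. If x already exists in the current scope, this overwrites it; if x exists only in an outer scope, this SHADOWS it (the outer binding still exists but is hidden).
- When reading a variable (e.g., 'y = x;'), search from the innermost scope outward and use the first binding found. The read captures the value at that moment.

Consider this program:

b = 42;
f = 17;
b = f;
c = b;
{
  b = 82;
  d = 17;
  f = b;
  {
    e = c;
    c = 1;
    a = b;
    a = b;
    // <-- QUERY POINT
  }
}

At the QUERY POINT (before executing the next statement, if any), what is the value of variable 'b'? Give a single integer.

Step 1: declare b=42 at depth 0
Step 2: declare f=17 at depth 0
Step 3: declare b=(read f)=17 at depth 0
Step 4: declare c=(read b)=17 at depth 0
Step 5: enter scope (depth=1)
Step 6: declare b=82 at depth 1
Step 7: declare d=17 at depth 1
Step 8: declare f=(read b)=82 at depth 1
Step 9: enter scope (depth=2)
Step 10: declare e=(read c)=17 at depth 2
Step 11: declare c=1 at depth 2
Step 12: declare a=(read b)=82 at depth 2
Step 13: declare a=(read b)=82 at depth 2
Visible at query point: a=82 b=82 c=1 d=17 e=17 f=82

Answer: 82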